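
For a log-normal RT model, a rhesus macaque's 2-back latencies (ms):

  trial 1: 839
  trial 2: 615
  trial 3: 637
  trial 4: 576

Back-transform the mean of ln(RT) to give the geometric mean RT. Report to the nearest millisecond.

660 ms

ln(RT): 6.7322, 6.4216, 6.4568, 6.3561
Mean ln(RT) = 25.9667/4 = 6.49168
Geometric mean = exp(6.49168) = 659.63 ms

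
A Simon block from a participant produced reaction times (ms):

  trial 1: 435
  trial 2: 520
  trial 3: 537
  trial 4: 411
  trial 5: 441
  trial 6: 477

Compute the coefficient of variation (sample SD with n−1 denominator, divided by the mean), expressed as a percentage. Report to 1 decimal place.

n = 6, Σ = 2821, M = 470.1667
Σ(x−M)² = 12584.833; s = √(12584.833/5) = 50.1694
CV = 50.1694 / 470.1667 = 0.10671 = 10.671%

10.7%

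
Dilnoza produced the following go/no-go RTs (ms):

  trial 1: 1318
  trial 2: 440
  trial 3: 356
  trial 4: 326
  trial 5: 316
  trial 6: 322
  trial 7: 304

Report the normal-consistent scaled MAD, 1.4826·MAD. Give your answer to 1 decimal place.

32.6 ms

Sorted: 304, 316, 322, 326, 356, 440, 1318 → median = 326
|x − 326| sorted: 0, 4, 10, 22, 30, 114, 992 → MAD = 22
Robust SD ≈ 1.4826 × 22 = 32.617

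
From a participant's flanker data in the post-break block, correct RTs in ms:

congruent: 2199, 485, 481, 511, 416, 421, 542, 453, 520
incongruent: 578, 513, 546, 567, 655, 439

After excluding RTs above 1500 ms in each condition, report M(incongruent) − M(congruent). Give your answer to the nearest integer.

71 ms

congruent: exclude 2199
M(congruent) = 3829/8 = 478.625
M(incongruent) = 3298/6 = 549.667
Difference = 549.667 − 478.625 = 71.042 ms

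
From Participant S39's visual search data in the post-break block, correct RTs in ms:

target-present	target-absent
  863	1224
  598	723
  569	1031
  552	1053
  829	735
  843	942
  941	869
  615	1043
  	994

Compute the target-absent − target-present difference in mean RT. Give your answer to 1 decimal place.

M(target-present) = 5810/8 = 726.250
M(target-absent) = 8614/9 = 957.111
Difference = 957.111 − 726.250 = 230.861 ms

230.9 ms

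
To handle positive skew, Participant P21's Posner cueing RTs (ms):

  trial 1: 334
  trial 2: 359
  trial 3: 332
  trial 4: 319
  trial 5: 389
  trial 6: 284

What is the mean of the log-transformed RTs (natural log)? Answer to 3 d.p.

5.813

ln(RT): 5.8111, 5.8833, 5.8051, 5.7652, 5.9636, 5.6490
Σ ln(RT) = 34.8773
Mean = 34.8773/6 = 5.81289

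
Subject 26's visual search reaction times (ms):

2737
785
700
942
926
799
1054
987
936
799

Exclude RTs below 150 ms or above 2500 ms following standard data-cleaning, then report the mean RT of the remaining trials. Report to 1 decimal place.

880.9 ms

Excluded: 2737
Retained (n=9): Σ = 7928
Mean = 7928/9 = 880.8889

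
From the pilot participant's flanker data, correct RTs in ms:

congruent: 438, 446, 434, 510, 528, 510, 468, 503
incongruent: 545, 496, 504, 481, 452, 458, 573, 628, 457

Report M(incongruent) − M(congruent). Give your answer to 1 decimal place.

M(congruent) = 3837/8 = 479.625
M(incongruent) = 4594/9 = 510.444
Difference = 510.444 − 479.625 = 30.819 ms

30.8 ms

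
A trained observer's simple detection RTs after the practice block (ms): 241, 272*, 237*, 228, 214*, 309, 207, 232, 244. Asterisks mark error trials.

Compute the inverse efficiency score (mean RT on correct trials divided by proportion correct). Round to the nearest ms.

365 ms

Correct trials (n=6): 241, 228, 309, 207, 232, 244
Mean correct RT = 1461/6 = 243.5000 ms
Proportion correct = 6/9
IES = 243.5000 / (6/9) = 365.250 ms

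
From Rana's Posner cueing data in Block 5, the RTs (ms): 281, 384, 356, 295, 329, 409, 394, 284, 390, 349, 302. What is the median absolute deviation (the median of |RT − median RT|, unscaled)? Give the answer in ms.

45 ms

Sorted: 281, 284, 295, 302, 329, 349, 356, 384, 390, 394, 409 → median = 349
|x − 349|: 68, 35, 7, 54, 20, 60, 45, 65, 41, 0, 47
Sorted deviations: 0, 7, 20, 35, 41, 45, 47, 54, 60, 65, 68 → MAD = 45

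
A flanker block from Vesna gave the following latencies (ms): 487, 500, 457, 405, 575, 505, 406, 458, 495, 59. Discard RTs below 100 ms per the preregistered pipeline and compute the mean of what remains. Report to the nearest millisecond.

476 ms

Excluded: 59
Retained (n=9): Σ = 4288
Mean = 4288/9 = 476.4444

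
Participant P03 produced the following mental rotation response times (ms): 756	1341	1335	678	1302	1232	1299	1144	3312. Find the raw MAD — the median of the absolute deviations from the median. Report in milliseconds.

67 ms

Sorted: 678, 756, 1144, 1232, 1299, 1302, 1335, 1341, 3312 → median = 1299
|x − 1299|: 543, 42, 36, 621, 3, 67, 0, 155, 2013
Sorted deviations: 0, 3, 36, 42, 67, 155, 543, 621, 2013 → MAD = 67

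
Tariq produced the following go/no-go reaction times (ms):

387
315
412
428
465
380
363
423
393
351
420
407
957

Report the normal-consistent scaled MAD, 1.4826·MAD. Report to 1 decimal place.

Sorted: 315, 351, 363, 380, 387, 393, 407, 412, 420, 423, 428, 465, 957 → median = 407
|x − 407| sorted: 0, 5, 13, 14, 16, 20, 21, 27, 44, 56, 58, 92, 550 → MAD = 21
Robust SD ≈ 1.4826 × 21 = 31.135

31.1 ms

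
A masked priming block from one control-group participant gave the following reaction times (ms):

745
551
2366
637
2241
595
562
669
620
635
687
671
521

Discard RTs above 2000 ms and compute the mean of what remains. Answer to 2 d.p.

Excluded: 2241, 2366
Retained (n=11): Σ = 6893
Mean = 6893/11 = 626.6364

626.64 ms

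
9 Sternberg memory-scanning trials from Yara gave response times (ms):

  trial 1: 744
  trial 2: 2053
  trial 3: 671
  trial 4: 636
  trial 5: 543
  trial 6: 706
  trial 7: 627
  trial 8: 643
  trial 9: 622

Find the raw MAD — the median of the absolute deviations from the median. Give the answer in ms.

28 ms

Sorted: 543, 622, 627, 636, 643, 671, 706, 744, 2053 → median = 643
|x − 643|: 101, 1410, 28, 7, 100, 63, 16, 0, 21
Sorted deviations: 0, 7, 16, 21, 28, 63, 100, 101, 1410 → MAD = 28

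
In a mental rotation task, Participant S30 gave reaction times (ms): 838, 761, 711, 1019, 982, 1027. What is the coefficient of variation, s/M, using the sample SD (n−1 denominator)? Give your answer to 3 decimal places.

n = 6, Σ = 5338, M = 889.6667
Σ(x−M)² = 95259.333; s = √(95259.333/5) = 138.0285
CV = 138.0285 / 889.6667 = 0.15515

0.155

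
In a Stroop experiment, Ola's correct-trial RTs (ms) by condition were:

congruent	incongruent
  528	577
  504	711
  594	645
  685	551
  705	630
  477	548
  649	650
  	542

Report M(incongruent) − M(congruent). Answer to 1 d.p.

M(congruent) = 4142/7 = 591.714
M(incongruent) = 4854/8 = 606.750
Difference = 606.750 − 591.714 = 15.036 ms

15.0 ms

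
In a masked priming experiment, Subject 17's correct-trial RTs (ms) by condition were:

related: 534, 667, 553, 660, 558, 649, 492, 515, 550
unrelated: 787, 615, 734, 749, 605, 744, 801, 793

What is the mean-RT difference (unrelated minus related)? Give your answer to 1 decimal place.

153.2 ms

M(related) = 5178/9 = 575.333
M(unrelated) = 5828/8 = 728.500
Difference = 728.500 − 575.333 = 153.167 ms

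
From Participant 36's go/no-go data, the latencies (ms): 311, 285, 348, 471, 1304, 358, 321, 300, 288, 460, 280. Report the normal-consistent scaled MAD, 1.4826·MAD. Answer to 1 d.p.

Sorted: 280, 285, 288, 300, 311, 321, 348, 358, 460, 471, 1304 → median = 321
|x − 321| sorted: 0, 10, 21, 27, 33, 36, 37, 41, 139, 150, 983 → MAD = 36
Robust SD ≈ 1.4826 × 36 = 53.374

53.4 ms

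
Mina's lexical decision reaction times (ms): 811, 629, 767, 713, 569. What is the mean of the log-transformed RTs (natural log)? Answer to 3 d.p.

6.540

ln(RT): 6.6983, 6.4441, 6.6425, 6.5695, 6.3439
Σ ln(RT) = 32.6982
Mean = 32.6982/5 = 6.53965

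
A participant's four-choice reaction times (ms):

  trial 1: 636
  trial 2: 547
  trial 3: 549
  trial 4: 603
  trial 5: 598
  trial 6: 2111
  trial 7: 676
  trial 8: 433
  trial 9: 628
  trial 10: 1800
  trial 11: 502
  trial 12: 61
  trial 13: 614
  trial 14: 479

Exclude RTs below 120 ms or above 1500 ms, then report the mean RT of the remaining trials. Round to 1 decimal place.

569.5 ms

Excluded: 61, 1800, 2111
Retained (n=11): Σ = 6265
Mean = 6265/11 = 569.5455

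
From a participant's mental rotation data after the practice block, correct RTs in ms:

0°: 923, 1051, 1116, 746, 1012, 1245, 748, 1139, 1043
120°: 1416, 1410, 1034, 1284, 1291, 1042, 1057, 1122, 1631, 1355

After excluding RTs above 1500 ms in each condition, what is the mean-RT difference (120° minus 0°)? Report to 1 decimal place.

120°: exclude 1631
M(0°) = 9023/9 = 1002.556
M(120°) = 11011/9 = 1223.444
Difference = 1223.444 − 1002.556 = 220.889 ms

220.9 ms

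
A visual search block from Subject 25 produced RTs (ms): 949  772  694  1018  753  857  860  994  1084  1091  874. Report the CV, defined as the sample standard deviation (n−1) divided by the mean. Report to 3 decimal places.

0.148

n = 11, Σ = 9946, M = 904.1818
Σ(x−M)² = 179859.636; s = √(179859.636/10) = 134.1118
CV = 134.1118 / 904.1818 = 0.14832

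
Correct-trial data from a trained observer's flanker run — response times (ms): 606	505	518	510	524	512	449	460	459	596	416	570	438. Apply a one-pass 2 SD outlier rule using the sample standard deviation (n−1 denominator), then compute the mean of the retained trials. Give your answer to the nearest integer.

505 ms

n = 13, ΣRT = 6563, M = 504.846
Σ(x−M)² = 42997.69; s = √(42997.69/12) = 59.859
Cutoffs: 504.846 ± 2·59.859 → [385.1, 624.6]
No RTs fall outside the cutoffs; all 13 retained. Mean = 6563/13 = 504.846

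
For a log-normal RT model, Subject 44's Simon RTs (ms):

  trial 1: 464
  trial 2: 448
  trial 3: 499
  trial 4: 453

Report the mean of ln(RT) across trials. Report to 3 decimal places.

ln(RT): 6.1399, 6.1048, 6.2126, 6.1159
Σ ln(RT) = 24.5732
Mean = 24.5732/4 = 6.14329

6.143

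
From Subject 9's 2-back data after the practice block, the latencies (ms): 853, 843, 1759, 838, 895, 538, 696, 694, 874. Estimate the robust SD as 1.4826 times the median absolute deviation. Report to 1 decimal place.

77.1 ms

Sorted: 538, 694, 696, 838, 843, 853, 874, 895, 1759 → median = 843
|x − 843| sorted: 0, 5, 10, 31, 52, 147, 149, 305, 916 → MAD = 52
Robust SD ≈ 1.4826 × 52 = 77.095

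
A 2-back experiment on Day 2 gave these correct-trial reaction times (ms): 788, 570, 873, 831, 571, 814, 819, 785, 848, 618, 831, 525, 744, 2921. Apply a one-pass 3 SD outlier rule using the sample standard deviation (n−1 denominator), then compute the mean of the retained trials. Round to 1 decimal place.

n = 14, ΣRT = 12538, M = 895.571
Σ(x−M)² = 4598473.43; s = √(4598473.43/13) = 594.751
Cutoffs: 895.571 ± 3·594.751 → [-888.7, 2679.8]
Outside: 2921 → excluded.
Retained (n=13): Σ = 9617, mean = 9617/13 = 739.769

739.8 ms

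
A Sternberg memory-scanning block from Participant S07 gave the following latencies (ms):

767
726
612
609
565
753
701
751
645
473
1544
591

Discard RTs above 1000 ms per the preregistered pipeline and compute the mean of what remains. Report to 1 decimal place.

653.9 ms

Excluded: 1544
Retained (n=11): Σ = 7193
Mean = 7193/11 = 653.9091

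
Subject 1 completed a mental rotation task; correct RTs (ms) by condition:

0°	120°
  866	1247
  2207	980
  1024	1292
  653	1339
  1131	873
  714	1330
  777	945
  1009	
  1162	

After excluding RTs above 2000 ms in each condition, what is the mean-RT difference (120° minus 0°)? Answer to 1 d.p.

226.7 ms

0°: exclude 2207
M(0°) = 7336/8 = 917.000
M(120°) = 8006/7 = 1143.714
Difference = 1143.714 − 917.000 = 226.714 ms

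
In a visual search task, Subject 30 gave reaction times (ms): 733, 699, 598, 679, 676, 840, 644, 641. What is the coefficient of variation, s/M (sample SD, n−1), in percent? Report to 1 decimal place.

10.7%

n = 8, Σ = 5510, M = 688.7500
Σ(x−M)² = 37715.500; s = √(37715.500/7) = 73.4025
CV = 73.4025 / 688.7500 = 0.10657 = 10.657%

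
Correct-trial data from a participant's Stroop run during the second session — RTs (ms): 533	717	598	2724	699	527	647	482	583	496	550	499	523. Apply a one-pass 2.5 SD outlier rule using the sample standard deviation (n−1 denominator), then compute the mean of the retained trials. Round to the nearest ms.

n = 13, ΣRT = 9578, M = 736.769
Σ(x−M)² = 4347380.31; s = √(4347380.31/12) = 601.898
Cutoffs: 736.769 ± 2.5·601.898 → [-768.0, 2241.5]
Outside: 2724 → excluded.
Retained (n=12): Σ = 6854, mean = 6854/12 = 571.167

571 ms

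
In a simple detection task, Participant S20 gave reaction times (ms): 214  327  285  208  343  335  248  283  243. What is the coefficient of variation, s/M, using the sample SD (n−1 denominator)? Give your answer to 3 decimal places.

n = 9, Σ = 2486, M = 276.2222
Σ(x−M)² = 21041.556; s = √(21041.556/8) = 51.2854
CV = 51.2854 / 276.2222 = 0.18567

0.186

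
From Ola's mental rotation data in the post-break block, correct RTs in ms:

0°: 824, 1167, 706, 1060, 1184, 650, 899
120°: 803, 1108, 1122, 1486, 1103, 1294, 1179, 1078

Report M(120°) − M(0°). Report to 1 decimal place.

M(0°) = 6490/7 = 927.143
M(120°) = 9173/8 = 1146.625
Difference = 1146.625 − 927.143 = 219.482 ms

219.5 ms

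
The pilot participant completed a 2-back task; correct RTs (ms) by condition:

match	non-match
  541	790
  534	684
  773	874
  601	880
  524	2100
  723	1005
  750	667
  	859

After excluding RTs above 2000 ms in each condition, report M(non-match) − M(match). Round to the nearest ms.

non-match: exclude 2100
M(match) = 4446/7 = 635.143
M(non-match) = 5759/7 = 822.714
Difference = 822.714 − 635.143 = 187.571 ms

188 ms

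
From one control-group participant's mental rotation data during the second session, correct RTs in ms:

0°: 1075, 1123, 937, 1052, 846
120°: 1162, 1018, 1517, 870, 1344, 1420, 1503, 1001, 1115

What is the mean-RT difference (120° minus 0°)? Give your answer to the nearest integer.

210 ms

M(0°) = 5033/5 = 1006.600
M(120°) = 10950/9 = 1216.667
Difference = 1216.667 − 1006.600 = 210.067 ms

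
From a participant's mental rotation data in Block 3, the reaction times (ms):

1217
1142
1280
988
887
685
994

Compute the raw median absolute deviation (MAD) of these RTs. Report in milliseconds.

Sorted: 685, 887, 988, 994, 1142, 1217, 1280 → median = 994
|x − 994|: 223, 148, 286, 6, 107, 309, 0
Sorted deviations: 0, 6, 107, 148, 223, 286, 309 → MAD = 148

148 ms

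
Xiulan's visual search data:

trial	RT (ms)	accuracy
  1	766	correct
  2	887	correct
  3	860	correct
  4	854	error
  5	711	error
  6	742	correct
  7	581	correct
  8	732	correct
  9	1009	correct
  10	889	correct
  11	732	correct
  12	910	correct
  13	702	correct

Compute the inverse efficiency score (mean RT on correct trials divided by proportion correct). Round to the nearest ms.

947 ms

Correct trials (n=11): 766, 887, 860, 742, 581, 732, 1009, 889, 732, 910, 702
Mean correct RT = 8810/11 = 800.9091 ms
Proportion correct = 11/13
IES = 800.9091 / (11/13) = 946.529 ms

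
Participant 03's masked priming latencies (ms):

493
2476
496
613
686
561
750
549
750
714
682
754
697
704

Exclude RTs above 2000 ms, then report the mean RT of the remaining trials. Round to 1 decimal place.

649.9 ms

Excluded: 2476
Retained (n=13): Σ = 8449
Mean = 8449/13 = 649.9231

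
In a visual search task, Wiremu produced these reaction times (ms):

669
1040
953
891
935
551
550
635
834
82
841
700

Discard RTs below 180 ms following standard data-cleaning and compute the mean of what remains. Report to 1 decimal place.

Excluded: 82
Retained (n=11): Σ = 8599
Mean = 8599/11 = 781.7273

781.7 ms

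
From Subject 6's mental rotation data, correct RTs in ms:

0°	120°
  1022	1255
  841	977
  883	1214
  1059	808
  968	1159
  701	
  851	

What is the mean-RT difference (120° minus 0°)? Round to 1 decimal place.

M(0°) = 6325/7 = 903.571
M(120°) = 5413/5 = 1082.600
Difference = 1082.600 − 903.571 = 179.029 ms

179.0 ms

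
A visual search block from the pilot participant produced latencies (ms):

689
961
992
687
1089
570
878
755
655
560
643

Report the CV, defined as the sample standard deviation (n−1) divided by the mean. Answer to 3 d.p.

0.234

n = 11, Σ = 8479, M = 770.8182
Σ(x−M)² = 326311.636; s = √(326311.636/10) = 180.6410
CV = 180.6410 / 770.8182 = 0.23435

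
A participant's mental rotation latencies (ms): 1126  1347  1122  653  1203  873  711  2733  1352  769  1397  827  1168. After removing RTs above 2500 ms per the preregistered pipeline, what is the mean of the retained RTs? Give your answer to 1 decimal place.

1045.7 ms

Excluded: 2733
Retained (n=12): Σ = 12548
Mean = 12548/12 = 1045.6667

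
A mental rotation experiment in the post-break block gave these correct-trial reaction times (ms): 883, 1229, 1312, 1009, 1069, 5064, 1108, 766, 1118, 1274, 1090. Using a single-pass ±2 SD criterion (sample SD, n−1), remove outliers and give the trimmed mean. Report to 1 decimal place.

1085.8 ms

n = 11, ΣRT = 15922, M = 1447.455
Σ(x−M)² = 14645560.73; s = √(14645560.73/10) = 1210.188
Cutoffs: 1447.455 ± 2·1210.188 → [-972.9, 3867.8]
Outside: 5064 → excluded.
Retained (n=10): Σ = 10858, mean = 10858/10 = 1085.800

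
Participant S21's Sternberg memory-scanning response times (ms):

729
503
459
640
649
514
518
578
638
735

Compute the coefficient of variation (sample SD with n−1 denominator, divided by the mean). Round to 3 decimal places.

0.162

n = 10, Σ = 5963, M = 596.3000
Σ(x−M)² = 84068.100; s = √(84068.100/9) = 96.6483
CV = 96.6483 / 596.3000 = 0.16208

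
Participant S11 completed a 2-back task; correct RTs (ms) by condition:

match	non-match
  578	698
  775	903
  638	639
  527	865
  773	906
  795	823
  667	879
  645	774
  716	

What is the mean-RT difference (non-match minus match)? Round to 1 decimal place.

M(match) = 6114/9 = 679.333
M(non-match) = 6487/8 = 810.875
Difference = 810.875 − 679.333 = 131.542 ms

131.5 ms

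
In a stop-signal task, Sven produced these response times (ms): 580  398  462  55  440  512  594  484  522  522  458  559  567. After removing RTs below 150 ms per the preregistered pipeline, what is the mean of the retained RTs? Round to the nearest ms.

Excluded: 55
Retained (n=12): Σ = 6098
Mean = 6098/12 = 508.1667

508 ms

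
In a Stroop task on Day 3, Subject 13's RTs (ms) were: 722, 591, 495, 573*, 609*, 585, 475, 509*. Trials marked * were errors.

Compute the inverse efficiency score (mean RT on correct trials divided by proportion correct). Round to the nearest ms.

Correct trials (n=5): 722, 591, 495, 585, 475
Mean correct RT = 2868/5 = 573.6000 ms
Proportion correct = 5/8
IES = 573.6000 / (5/8) = 917.760 ms

918 ms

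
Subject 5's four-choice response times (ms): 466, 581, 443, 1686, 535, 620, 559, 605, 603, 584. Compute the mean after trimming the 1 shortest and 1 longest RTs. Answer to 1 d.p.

Sorted: 443, 466, 535, 559, 581, 584, 603, 605, 620, 1686
Drop lowest 1 (443) and highest 1 (1686)
Remaining (n=8): Σ = 4553, mean = 4553/8 = 569.125

569.1 ms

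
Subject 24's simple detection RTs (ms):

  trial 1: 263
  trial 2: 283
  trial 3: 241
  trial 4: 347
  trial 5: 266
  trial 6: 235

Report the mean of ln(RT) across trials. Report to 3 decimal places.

ln(RT): 5.5722, 5.6454, 5.4848, 5.8493, 5.5835, 5.4596
Σ ln(RT) = 33.5948
Mean = 33.5948/6 = 5.59913

5.599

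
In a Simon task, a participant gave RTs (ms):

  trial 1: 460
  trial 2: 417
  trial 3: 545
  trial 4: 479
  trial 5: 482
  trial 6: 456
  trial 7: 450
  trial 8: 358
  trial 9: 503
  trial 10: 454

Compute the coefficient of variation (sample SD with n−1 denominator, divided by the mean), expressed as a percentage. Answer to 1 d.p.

10.8%

n = 10, Σ = 4604, M = 460.4000
Σ(x−M)² = 22322.400; s = √(22322.400/9) = 49.8023
CV = 49.8023 / 460.4000 = 0.10817 = 10.817%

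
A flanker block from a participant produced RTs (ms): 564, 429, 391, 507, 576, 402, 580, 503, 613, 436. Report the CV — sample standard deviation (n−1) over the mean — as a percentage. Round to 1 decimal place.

n = 10, Σ = 5001, M = 500.1000
Σ(x−M)² = 59720.900; s = √(59720.900/9) = 81.4595
CV = 81.4595 / 500.1000 = 0.16289 = 16.289%

16.3%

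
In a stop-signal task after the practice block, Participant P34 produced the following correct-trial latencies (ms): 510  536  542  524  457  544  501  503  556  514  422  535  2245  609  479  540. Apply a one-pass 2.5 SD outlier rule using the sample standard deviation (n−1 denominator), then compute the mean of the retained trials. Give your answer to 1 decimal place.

518.1 ms

n = 16, ΣRT = 10017, M = 626.062
Σ(x−M)² = 2822850.94; s = √(2822850.94/15) = 433.809
Cutoffs: 626.062 ± 2.5·433.809 → [-458.5, 1710.6]
Outside: 2245 → excluded.
Retained (n=15): Σ = 7772, mean = 7772/15 = 518.133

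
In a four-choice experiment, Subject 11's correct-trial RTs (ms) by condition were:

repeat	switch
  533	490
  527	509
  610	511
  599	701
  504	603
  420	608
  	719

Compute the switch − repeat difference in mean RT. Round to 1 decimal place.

M(repeat) = 3193/6 = 532.167
M(switch) = 4141/7 = 591.571
Difference = 591.571 − 532.167 = 59.405 ms

59.4 ms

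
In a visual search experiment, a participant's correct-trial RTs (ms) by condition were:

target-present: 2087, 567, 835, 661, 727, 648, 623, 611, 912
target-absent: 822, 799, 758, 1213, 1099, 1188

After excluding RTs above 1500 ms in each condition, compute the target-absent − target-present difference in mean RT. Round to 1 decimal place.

281.8 ms

target-present: exclude 2087
M(target-present) = 5584/8 = 698.000
M(target-absent) = 5879/6 = 979.833
Difference = 979.833 − 698.000 = 281.833 ms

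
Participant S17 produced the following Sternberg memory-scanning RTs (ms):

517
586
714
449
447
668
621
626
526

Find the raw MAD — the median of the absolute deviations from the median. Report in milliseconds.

Sorted: 447, 449, 517, 526, 586, 621, 626, 668, 714 → median = 586
|x − 586|: 69, 0, 128, 137, 139, 82, 35, 40, 60
Sorted deviations: 0, 35, 40, 60, 69, 82, 128, 137, 139 → MAD = 69

69 ms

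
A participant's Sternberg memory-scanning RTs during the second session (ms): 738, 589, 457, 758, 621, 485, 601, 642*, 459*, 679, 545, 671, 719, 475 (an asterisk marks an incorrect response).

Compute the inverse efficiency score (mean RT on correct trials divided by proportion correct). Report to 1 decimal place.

Correct trials (n=12): 738, 589, 457, 758, 621, 485, 601, 679, 545, 671, 719, 475
Mean correct RT = 7338/12 = 611.5000 ms
Proportion correct = 12/14
IES = 611.5000 / (12/14) = 713.417 ms

713.4 ms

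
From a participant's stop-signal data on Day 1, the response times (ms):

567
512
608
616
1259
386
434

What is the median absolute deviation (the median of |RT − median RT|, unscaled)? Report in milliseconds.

Sorted: 386, 434, 512, 567, 608, 616, 1259 → median = 567
|x − 567|: 0, 55, 41, 49, 692, 181, 133
Sorted deviations: 0, 41, 49, 55, 133, 181, 692 → MAD = 55

55 ms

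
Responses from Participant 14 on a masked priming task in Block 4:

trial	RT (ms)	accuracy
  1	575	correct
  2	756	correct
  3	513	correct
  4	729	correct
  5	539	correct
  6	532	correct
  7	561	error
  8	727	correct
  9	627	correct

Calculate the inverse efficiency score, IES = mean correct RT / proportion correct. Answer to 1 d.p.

Correct trials (n=8): 575, 756, 513, 729, 539, 532, 727, 627
Mean correct RT = 4998/8 = 624.7500 ms
Proportion correct = 8/9
IES = 624.7500 / (8/9) = 702.844 ms

702.8 ms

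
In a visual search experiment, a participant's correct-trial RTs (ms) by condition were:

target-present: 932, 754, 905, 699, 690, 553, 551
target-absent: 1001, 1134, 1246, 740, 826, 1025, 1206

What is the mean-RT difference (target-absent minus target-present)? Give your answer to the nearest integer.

M(target-present) = 5084/7 = 726.286
M(target-absent) = 7178/7 = 1025.429
Difference = 1025.429 − 726.286 = 299.143 ms

299 ms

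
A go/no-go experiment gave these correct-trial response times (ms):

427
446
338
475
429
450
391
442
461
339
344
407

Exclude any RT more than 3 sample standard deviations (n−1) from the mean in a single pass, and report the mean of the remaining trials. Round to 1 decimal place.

412.4 ms

n = 12, ΣRT = 4949, M = 412.417
Σ(x−M)² = 26276.92; s = √(26276.92/11) = 48.875
Cutoffs: 412.417 ± 3·48.875 → [265.8, 559.0]
No RTs fall outside the cutoffs; all 12 retained. Mean = 4949/12 = 412.417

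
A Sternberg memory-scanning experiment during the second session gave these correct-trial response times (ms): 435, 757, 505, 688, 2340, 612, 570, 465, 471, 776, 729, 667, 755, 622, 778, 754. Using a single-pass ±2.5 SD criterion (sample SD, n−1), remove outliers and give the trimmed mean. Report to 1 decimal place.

n = 16, ΣRT = 11924, M = 745.250
Σ(x−M)² = 2926607.00; s = √(2926607.00/15) = 441.709
Cutoffs: 745.250 ± 2.5·441.709 → [-359.0, 1849.5]
Outside: 2340 → excluded.
Retained (n=15): Σ = 9584, mean = 9584/15 = 638.933

638.9 ms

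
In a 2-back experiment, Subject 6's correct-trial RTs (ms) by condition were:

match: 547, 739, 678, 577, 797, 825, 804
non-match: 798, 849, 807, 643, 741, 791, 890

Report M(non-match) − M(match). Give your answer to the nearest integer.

79 ms

M(match) = 4967/7 = 709.571
M(non-match) = 5519/7 = 788.429
Difference = 788.429 − 709.571 = 78.857 ms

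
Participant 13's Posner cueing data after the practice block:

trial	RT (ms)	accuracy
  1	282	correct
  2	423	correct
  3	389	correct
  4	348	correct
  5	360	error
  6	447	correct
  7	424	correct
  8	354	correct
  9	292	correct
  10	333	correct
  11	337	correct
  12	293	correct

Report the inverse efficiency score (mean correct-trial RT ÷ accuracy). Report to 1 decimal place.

Correct trials (n=11): 282, 423, 389, 348, 447, 424, 354, 292, 333, 337, 293
Mean correct RT = 3922/11 = 356.5455 ms
Proportion correct = 11/12
IES = 356.5455 / (11/12) = 388.959 ms

389.0 ms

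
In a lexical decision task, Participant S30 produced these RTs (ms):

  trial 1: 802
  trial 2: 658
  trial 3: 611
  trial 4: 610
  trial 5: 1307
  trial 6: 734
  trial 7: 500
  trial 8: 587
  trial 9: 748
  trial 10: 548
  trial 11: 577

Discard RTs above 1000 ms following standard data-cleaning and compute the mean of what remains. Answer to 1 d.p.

Excluded: 1307
Retained (n=10): Σ = 6375
Mean = 6375/10 = 637.5000

637.5 ms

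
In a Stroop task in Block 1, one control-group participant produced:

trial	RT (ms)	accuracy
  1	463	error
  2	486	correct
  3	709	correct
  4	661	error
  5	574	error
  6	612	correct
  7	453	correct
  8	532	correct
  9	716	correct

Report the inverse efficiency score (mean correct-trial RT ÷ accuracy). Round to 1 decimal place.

Correct trials (n=6): 486, 709, 612, 453, 532, 716
Mean correct RT = 3508/6 = 584.6667 ms
Proportion correct = 6/9
IES = 584.6667 / (6/9) = 877.000 ms

877.0 ms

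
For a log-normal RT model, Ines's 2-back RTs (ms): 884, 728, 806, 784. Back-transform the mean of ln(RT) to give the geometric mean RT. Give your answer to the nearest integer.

799 ms

ln(RT): 6.7845, 6.5903, 6.6921, 6.6644
Mean ln(RT) = 26.7313/4 = 6.68281
Geometric mean = exp(6.68281) = 798.56 ms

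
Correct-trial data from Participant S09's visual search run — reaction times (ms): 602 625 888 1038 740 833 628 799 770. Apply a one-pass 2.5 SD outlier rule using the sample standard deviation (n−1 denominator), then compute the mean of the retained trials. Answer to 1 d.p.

n = 9, ΣRT = 6923, M = 769.222
Σ(x−M)² = 160865.56; s = √(160865.56/8) = 141.803
Cutoffs: 769.222 ± 2.5·141.803 → [414.7, 1123.7]
No RTs fall outside the cutoffs; all 9 retained. Mean = 6923/9 = 769.222

769.2 ms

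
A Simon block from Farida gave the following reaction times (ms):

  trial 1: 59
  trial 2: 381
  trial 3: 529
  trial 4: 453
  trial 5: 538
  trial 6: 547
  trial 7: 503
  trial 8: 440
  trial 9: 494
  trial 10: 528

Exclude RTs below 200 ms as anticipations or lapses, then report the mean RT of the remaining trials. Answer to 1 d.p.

Excluded: 59
Retained (n=9): Σ = 4413
Mean = 4413/9 = 490.3333

490.3 ms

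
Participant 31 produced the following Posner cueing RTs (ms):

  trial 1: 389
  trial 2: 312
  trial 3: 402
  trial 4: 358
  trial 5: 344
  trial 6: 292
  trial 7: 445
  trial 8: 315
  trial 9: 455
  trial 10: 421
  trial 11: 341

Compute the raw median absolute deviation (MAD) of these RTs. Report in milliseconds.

44 ms

Sorted: 292, 312, 315, 341, 344, 358, 389, 402, 421, 445, 455 → median = 358
|x − 358|: 31, 46, 44, 0, 14, 66, 87, 43, 97, 63, 17
Sorted deviations: 0, 14, 17, 31, 43, 44, 46, 63, 66, 87, 97 → MAD = 44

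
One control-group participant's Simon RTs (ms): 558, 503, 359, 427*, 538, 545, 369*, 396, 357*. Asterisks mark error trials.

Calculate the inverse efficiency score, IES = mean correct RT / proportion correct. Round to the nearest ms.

Correct trials (n=6): 558, 503, 359, 538, 545, 396
Mean correct RT = 2899/6 = 483.1667 ms
Proportion correct = 6/9
IES = 483.1667 / (6/9) = 724.750 ms

725 ms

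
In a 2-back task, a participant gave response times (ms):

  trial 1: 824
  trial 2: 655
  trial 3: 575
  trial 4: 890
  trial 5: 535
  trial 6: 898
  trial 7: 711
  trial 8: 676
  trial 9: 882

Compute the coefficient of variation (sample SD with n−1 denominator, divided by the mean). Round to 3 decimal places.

0.189

n = 9, Σ = 6646, M = 738.4444
Σ(x−M)² = 156074.222; s = √(156074.222/8) = 139.6756
CV = 139.6756 / 738.4444 = 0.18915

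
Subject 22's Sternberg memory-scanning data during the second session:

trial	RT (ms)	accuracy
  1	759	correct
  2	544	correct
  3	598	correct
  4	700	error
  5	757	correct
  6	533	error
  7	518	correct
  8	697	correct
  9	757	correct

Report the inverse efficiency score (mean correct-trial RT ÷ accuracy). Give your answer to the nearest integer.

850 ms

Correct trials (n=7): 759, 544, 598, 757, 518, 697, 757
Mean correct RT = 4630/7 = 661.4286 ms
Proportion correct = 7/9
IES = 661.4286 / (7/9) = 850.408 ms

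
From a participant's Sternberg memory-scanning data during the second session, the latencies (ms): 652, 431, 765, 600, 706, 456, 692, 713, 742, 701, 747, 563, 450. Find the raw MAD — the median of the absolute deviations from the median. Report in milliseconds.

Sorted: 431, 450, 456, 563, 600, 652, 692, 701, 706, 713, 742, 747, 765 → median = 692
|x − 692|: 40, 261, 73, 92, 14, 236, 0, 21, 50, 9, 55, 129, 242
Sorted deviations: 0, 9, 14, 21, 40, 50, 55, 73, 92, 129, 236, 242, 261 → MAD = 55

55 ms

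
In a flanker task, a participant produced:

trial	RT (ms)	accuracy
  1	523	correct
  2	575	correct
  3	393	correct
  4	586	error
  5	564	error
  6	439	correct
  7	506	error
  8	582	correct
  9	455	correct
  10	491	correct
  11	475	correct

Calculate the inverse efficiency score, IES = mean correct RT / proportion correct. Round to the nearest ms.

676 ms

Correct trials (n=8): 523, 575, 393, 439, 582, 455, 491, 475
Mean correct RT = 3933/8 = 491.6250 ms
Proportion correct = 8/11
IES = 491.6250 / (8/11) = 675.984 ms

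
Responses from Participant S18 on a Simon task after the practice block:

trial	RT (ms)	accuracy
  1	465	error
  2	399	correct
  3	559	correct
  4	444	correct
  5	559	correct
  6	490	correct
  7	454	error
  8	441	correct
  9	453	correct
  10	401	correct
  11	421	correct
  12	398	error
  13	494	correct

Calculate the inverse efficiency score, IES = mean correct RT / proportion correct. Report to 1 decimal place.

Correct trials (n=10): 399, 559, 444, 559, 490, 441, 453, 401, 421, 494
Mean correct RT = 4661/10 = 466.1000 ms
Proportion correct = 10/13
IES = 466.1000 / (10/13) = 605.930 ms

605.9 ms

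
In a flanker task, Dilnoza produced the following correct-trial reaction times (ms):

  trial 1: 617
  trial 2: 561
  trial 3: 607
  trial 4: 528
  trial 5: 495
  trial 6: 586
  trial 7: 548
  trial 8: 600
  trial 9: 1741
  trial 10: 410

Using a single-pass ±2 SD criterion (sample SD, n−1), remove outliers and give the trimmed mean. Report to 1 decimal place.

550.2 ms

n = 10, ΣRT = 6693, M = 669.300
Σ(x−M)² = 1310924.10; s = √(1310924.10/9) = 381.652
Cutoffs: 669.300 ± 2·381.652 → [-94.0, 1432.6]
Outside: 1741 → excluded.
Retained (n=9): Σ = 4952, mean = 4952/9 = 550.222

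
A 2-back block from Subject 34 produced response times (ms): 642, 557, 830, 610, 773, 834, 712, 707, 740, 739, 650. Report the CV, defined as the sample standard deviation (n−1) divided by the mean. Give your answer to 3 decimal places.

0.124

n = 11, Σ = 7794, M = 708.5455
Σ(x−M)² = 77108.727; s = √(77108.727/10) = 87.8116
CV = 87.8116 / 708.5455 = 0.12393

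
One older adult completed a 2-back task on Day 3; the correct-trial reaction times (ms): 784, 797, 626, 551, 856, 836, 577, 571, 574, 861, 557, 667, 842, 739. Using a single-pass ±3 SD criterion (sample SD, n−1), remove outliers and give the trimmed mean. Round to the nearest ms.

703 ms

n = 14, ΣRT = 9838, M = 702.714
Σ(x−M)² = 203660.86; s = √(203660.86/13) = 125.165
Cutoffs: 702.714 ± 3·125.165 → [327.2, 1078.2]
No RTs fall outside the cutoffs; all 14 retained. Mean = 9838/14 = 702.714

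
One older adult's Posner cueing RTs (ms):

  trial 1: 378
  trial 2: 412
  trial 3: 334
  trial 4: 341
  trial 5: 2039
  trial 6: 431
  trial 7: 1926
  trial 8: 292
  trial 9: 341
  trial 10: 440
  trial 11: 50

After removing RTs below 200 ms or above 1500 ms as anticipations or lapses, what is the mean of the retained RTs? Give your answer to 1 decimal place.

Excluded: 50, 1926, 2039
Retained (n=8): Σ = 2969
Mean = 2969/8 = 371.1250

371.1 ms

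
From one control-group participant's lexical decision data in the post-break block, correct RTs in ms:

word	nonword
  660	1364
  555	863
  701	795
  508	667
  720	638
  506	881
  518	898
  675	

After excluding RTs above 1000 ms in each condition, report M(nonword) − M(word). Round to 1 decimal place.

nonword: exclude 1364
M(word) = 4843/8 = 605.375
M(nonword) = 4742/6 = 790.333
Difference = 790.333 − 605.375 = 184.958 ms

185.0 ms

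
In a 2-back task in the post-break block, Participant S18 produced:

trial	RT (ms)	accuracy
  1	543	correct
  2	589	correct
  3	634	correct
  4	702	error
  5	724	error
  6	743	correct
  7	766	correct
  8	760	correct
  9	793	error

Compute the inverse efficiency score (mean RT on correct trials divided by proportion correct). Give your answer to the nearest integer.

Correct trials (n=6): 543, 589, 634, 743, 766, 760
Mean correct RT = 4035/6 = 672.5000 ms
Proportion correct = 6/9
IES = 672.5000 / (6/9) = 1008.750 ms

1009 ms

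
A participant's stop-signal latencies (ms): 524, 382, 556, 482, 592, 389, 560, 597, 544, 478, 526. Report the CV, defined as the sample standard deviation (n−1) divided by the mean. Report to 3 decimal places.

0.143

n = 11, Σ = 5630, M = 511.8182
Σ(x−M)² = 53313.636; s = √(53313.636/10) = 73.0162
CV = 73.0162 / 511.8182 = 0.14266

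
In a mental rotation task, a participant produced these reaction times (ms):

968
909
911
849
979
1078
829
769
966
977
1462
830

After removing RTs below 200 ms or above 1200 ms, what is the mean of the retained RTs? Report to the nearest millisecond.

915 ms

Excluded: 1462
Retained (n=11): Σ = 10065
Mean = 10065/11 = 915.0000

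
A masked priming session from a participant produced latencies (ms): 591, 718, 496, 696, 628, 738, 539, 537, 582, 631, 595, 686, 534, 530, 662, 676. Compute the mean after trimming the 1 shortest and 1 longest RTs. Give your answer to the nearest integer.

Sorted: 496, 530, 534, 537, 539, 582, 591, 595, 628, 631, 662, 676, 686, 696, 718, 738
Drop lowest 1 (496) and highest 1 (738)
Remaining (n=14): Σ = 8605, mean = 8605/14 = 614.643

615 ms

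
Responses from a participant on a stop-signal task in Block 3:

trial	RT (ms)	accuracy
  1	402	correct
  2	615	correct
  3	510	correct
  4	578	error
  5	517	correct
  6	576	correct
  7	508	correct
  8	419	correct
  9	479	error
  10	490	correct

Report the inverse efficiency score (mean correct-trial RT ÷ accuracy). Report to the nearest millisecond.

631 ms

Correct trials (n=8): 402, 615, 510, 517, 576, 508, 419, 490
Mean correct RT = 4037/8 = 504.6250 ms
Proportion correct = 8/10
IES = 504.6250 / (8/10) = 630.781 ms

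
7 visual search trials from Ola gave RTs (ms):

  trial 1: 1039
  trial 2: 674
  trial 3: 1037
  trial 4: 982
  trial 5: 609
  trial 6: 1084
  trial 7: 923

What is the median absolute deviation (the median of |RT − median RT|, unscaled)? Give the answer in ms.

59 ms

Sorted: 609, 674, 923, 982, 1037, 1039, 1084 → median = 982
|x − 982|: 57, 308, 55, 0, 373, 102, 59
Sorted deviations: 0, 55, 57, 59, 102, 308, 373 → MAD = 59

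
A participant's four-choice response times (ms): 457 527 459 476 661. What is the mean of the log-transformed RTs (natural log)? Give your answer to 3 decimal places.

6.236

ln(RT): 6.1247, 6.2672, 6.1291, 6.1654, 6.4938
Σ ln(RT) = 31.1801
Mean = 31.1801/5 = 6.23602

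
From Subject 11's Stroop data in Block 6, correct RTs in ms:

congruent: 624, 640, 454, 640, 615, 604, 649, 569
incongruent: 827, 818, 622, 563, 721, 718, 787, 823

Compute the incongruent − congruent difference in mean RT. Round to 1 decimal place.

M(congruent) = 4795/8 = 599.375
M(incongruent) = 5879/8 = 734.875
Difference = 734.875 − 599.375 = 135.500 ms

135.5 ms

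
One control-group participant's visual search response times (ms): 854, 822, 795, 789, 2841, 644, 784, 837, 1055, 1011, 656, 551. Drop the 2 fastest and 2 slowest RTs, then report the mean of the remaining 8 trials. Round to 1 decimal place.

Sorted: 551, 644, 656, 784, 789, 795, 822, 837, 854, 1011, 1055, 2841
Drop lowest 2 (551, 644) and highest 2 (1055, 2841)
Remaining (n=8): Σ = 6548, mean = 6548/8 = 818.500

818.5 ms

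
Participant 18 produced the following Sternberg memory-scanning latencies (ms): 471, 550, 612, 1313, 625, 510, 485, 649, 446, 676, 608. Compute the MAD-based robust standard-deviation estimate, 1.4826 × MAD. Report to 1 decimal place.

100.8 ms

Sorted: 446, 471, 485, 510, 550, 608, 612, 625, 649, 676, 1313 → median = 608
|x − 608| sorted: 0, 4, 17, 41, 58, 68, 98, 123, 137, 162, 705 → MAD = 68
Robust SD ≈ 1.4826 × 68 = 100.817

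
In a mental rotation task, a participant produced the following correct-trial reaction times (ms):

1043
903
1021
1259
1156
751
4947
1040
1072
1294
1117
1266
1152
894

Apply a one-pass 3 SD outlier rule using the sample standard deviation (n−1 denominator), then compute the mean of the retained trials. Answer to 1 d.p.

n = 14, ΣRT = 18915, M = 1351.071
Σ(x−M)² = 14230414.93; s = √(14230414.93/13) = 1046.254
Cutoffs: 1351.071 ± 3·1046.254 → [-1787.7, 4489.8]
Outside: 4947 → excluded.
Retained (n=13): Σ = 13968, mean = 13968/13 = 1074.462

1074.5 ms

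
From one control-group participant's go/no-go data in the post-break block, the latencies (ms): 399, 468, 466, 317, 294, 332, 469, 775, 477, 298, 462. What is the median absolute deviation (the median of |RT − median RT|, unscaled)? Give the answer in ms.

63 ms

Sorted: 294, 298, 317, 332, 399, 462, 466, 468, 469, 477, 775 → median = 462
|x − 462|: 63, 6, 4, 145, 168, 130, 7, 313, 15, 164, 0
Sorted deviations: 0, 4, 6, 7, 15, 63, 130, 145, 164, 168, 313 → MAD = 63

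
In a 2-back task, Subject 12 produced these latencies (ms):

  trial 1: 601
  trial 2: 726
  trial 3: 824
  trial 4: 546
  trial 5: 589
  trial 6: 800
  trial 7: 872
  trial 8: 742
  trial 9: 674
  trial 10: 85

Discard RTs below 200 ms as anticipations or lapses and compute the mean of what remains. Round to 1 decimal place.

Excluded: 85
Retained (n=9): Σ = 6374
Mean = 6374/9 = 708.2222

708.2 ms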